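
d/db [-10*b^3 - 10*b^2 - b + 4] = -30*b^2 - 20*b - 1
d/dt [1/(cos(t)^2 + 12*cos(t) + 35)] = 2*(cos(t) + 6)*sin(t)/(cos(t)^2 + 12*cos(t) + 35)^2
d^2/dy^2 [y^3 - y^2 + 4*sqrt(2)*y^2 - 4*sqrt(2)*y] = 6*y - 2 + 8*sqrt(2)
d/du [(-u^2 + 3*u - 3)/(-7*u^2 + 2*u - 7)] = (19*u^2 - 28*u - 15)/(49*u^4 - 28*u^3 + 102*u^2 - 28*u + 49)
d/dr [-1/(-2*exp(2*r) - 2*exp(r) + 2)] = (-exp(r) - 1/2)*exp(r)/(exp(2*r) + exp(r) - 1)^2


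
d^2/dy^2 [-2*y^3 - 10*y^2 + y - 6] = -12*y - 20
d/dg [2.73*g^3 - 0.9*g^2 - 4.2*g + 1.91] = 8.19*g^2 - 1.8*g - 4.2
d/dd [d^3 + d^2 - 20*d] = 3*d^2 + 2*d - 20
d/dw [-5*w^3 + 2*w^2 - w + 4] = -15*w^2 + 4*w - 1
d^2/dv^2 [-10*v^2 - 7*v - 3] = -20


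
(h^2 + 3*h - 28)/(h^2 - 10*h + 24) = (h + 7)/(h - 6)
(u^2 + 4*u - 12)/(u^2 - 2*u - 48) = (u - 2)/(u - 8)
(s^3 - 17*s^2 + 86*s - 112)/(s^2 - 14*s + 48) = (s^2 - 9*s + 14)/(s - 6)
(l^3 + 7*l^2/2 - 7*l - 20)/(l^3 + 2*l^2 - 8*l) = (l^2 - l/2 - 5)/(l*(l - 2))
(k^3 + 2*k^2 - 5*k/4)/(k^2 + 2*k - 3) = k*(4*k^2 + 8*k - 5)/(4*(k^2 + 2*k - 3))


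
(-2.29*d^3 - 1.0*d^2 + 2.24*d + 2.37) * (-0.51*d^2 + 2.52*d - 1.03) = 1.1679*d^5 - 5.2608*d^4 - 1.3037*d^3 + 5.4661*d^2 + 3.6652*d - 2.4411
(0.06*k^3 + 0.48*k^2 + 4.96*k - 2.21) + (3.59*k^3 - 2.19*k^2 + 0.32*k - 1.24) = 3.65*k^3 - 1.71*k^2 + 5.28*k - 3.45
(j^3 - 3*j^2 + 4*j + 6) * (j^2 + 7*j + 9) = j^5 + 4*j^4 - 8*j^3 + 7*j^2 + 78*j + 54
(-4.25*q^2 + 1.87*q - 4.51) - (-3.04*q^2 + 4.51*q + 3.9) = -1.21*q^2 - 2.64*q - 8.41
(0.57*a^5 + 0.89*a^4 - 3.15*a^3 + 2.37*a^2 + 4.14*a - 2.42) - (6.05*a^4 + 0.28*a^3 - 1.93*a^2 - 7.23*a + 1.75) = 0.57*a^5 - 5.16*a^4 - 3.43*a^3 + 4.3*a^2 + 11.37*a - 4.17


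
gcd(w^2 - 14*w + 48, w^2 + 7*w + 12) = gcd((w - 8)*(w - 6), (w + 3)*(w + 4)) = 1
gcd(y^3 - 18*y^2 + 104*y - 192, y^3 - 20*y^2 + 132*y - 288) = y^2 - 14*y + 48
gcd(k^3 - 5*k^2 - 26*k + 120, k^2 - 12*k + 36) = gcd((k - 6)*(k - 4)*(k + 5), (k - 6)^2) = k - 6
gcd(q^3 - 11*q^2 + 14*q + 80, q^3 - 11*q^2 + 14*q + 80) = q^3 - 11*q^2 + 14*q + 80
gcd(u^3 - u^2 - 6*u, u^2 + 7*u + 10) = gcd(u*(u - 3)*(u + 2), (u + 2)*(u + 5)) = u + 2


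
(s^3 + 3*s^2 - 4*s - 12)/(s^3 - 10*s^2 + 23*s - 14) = (s^2 + 5*s + 6)/(s^2 - 8*s + 7)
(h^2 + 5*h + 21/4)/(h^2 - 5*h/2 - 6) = (h + 7/2)/(h - 4)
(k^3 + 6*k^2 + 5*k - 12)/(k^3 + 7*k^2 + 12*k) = (k - 1)/k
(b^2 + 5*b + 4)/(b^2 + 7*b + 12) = (b + 1)/(b + 3)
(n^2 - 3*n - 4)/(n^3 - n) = (n - 4)/(n*(n - 1))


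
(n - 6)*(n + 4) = n^2 - 2*n - 24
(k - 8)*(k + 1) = k^2 - 7*k - 8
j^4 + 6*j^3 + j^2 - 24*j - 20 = (j - 2)*(j + 1)*(j + 2)*(j + 5)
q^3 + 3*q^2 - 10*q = q*(q - 2)*(q + 5)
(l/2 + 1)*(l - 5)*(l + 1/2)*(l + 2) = l^4/2 - l^3/4 - 33*l^2/4 - 14*l - 5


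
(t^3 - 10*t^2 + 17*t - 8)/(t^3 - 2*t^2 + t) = (t - 8)/t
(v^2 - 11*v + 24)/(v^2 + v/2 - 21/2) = 2*(v - 8)/(2*v + 7)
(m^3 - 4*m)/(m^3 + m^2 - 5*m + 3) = m*(m^2 - 4)/(m^3 + m^2 - 5*m + 3)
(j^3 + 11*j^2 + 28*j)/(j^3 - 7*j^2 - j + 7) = j*(j^2 + 11*j + 28)/(j^3 - 7*j^2 - j + 7)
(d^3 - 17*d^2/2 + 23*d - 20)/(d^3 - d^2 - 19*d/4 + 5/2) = 2*(d^2 - 6*d + 8)/(2*d^2 + 3*d - 2)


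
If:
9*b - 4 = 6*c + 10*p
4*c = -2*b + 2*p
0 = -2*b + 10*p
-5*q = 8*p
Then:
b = 20/47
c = -8/47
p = 4/47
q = -32/235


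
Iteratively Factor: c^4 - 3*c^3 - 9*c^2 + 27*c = (c - 3)*(c^3 - 9*c) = (c - 3)^2*(c^2 + 3*c) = (c - 3)^2*(c + 3)*(c)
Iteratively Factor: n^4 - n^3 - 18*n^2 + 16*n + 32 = (n - 4)*(n^3 + 3*n^2 - 6*n - 8) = (n - 4)*(n - 2)*(n^2 + 5*n + 4) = (n - 4)*(n - 2)*(n + 1)*(n + 4)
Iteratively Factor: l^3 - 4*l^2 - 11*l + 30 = (l - 2)*(l^2 - 2*l - 15) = (l - 5)*(l - 2)*(l + 3)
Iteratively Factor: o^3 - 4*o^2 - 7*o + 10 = (o - 1)*(o^2 - 3*o - 10) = (o - 1)*(o + 2)*(o - 5)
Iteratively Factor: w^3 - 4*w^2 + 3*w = (w - 3)*(w^2 - w) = (w - 3)*(w - 1)*(w)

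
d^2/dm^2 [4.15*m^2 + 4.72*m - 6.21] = 8.30000000000000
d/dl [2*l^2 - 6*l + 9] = 4*l - 6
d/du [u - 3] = 1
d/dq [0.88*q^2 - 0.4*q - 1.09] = 1.76*q - 0.4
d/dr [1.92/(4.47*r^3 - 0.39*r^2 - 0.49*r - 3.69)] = (-25.7472*r^2 + 1.4976*r + 0.9408)/(-4.47*r^3 + 0.39*r^2 + 0.49*r + 3.69)^2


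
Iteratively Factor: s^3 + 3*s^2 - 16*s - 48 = (s + 4)*(s^2 - s - 12) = (s + 3)*(s + 4)*(s - 4)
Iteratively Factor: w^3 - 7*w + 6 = (w - 2)*(w^2 + 2*w - 3) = (w - 2)*(w + 3)*(w - 1)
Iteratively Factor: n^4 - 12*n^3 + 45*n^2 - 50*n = (n)*(n^3 - 12*n^2 + 45*n - 50) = n*(n - 2)*(n^2 - 10*n + 25) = n*(n - 5)*(n - 2)*(n - 5)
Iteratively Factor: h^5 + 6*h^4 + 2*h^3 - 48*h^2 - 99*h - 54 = (h + 1)*(h^4 + 5*h^3 - 3*h^2 - 45*h - 54) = (h + 1)*(h + 3)*(h^3 + 2*h^2 - 9*h - 18) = (h - 3)*(h + 1)*(h + 3)*(h^2 + 5*h + 6) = (h - 3)*(h + 1)*(h + 3)^2*(h + 2)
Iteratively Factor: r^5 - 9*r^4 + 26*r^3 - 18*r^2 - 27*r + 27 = (r - 1)*(r^4 - 8*r^3 + 18*r^2 - 27) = (r - 3)*(r - 1)*(r^3 - 5*r^2 + 3*r + 9) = (r - 3)^2*(r - 1)*(r^2 - 2*r - 3) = (r - 3)^3*(r - 1)*(r + 1)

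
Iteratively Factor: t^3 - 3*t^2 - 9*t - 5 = (t + 1)*(t^2 - 4*t - 5) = (t + 1)^2*(t - 5)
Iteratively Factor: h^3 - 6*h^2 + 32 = (h - 4)*(h^2 - 2*h - 8) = (h - 4)*(h + 2)*(h - 4)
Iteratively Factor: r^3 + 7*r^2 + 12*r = (r)*(r^2 + 7*r + 12) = r*(r + 4)*(r + 3)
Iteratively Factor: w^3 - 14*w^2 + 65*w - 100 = (w - 4)*(w^2 - 10*w + 25) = (w - 5)*(w - 4)*(w - 5)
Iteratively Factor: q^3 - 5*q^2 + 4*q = (q)*(q^2 - 5*q + 4) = q*(q - 1)*(q - 4)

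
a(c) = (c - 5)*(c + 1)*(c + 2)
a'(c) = (c - 5)*(c + 1) + (c - 5)*(c + 2) + (c + 1)*(c + 2)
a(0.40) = -15.46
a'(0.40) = -14.12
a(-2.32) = -3.09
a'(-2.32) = 12.43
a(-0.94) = -0.38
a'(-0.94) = -6.59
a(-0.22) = -7.25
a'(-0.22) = -11.97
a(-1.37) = 1.48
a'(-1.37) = -1.89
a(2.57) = -39.65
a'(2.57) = -3.47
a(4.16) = -26.70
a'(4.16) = 22.28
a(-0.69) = -2.31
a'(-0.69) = -8.81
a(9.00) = 440.00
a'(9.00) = 194.00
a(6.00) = 56.00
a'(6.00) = 71.00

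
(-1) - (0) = -1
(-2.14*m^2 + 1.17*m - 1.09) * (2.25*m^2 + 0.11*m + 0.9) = -4.815*m^4 + 2.3971*m^3 - 4.2498*m^2 + 0.9331*m - 0.981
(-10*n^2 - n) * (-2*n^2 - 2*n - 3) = 20*n^4 + 22*n^3 + 32*n^2 + 3*n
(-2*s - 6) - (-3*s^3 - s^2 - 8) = 3*s^3 + s^2 - 2*s + 2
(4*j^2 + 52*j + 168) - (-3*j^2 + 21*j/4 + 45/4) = 7*j^2 + 187*j/4 + 627/4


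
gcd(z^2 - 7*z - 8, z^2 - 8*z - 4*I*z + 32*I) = z - 8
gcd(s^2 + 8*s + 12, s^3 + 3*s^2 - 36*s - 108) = s + 6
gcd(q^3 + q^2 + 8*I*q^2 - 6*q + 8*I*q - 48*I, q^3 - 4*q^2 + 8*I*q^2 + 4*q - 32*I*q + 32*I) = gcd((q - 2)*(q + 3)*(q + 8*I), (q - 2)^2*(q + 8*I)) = q^2 + q*(-2 + 8*I) - 16*I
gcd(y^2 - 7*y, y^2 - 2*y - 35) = y - 7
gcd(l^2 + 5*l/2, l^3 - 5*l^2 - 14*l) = l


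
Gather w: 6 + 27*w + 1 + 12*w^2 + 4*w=12*w^2 + 31*w + 7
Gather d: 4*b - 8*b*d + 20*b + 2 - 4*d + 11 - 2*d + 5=24*b + d*(-8*b - 6) + 18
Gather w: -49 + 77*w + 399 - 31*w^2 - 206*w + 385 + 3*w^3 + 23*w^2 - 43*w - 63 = 3*w^3 - 8*w^2 - 172*w + 672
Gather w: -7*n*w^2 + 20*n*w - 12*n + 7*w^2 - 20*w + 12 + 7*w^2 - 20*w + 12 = -12*n + w^2*(14 - 7*n) + w*(20*n - 40) + 24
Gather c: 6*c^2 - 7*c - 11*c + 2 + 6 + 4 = 6*c^2 - 18*c + 12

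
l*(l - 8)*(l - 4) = l^3 - 12*l^2 + 32*l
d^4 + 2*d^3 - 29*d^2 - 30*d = d*(d - 5)*(d + 1)*(d + 6)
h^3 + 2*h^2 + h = h*(h + 1)^2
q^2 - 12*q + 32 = (q - 8)*(q - 4)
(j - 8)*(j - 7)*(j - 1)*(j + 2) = j^4 - 14*j^3 + 39*j^2 + 86*j - 112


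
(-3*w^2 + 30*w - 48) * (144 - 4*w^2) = 12*w^4 - 120*w^3 - 240*w^2 + 4320*w - 6912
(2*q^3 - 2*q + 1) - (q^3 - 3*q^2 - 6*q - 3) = q^3 + 3*q^2 + 4*q + 4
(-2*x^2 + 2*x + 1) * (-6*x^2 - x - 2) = 12*x^4 - 10*x^3 - 4*x^2 - 5*x - 2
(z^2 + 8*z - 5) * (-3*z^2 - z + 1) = -3*z^4 - 25*z^3 + 8*z^2 + 13*z - 5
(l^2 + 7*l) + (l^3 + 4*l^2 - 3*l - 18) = l^3 + 5*l^2 + 4*l - 18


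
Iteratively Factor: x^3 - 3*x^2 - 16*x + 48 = (x - 3)*(x^2 - 16) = (x - 4)*(x - 3)*(x + 4)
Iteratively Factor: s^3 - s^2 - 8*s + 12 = (s - 2)*(s^2 + s - 6) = (s - 2)*(s + 3)*(s - 2)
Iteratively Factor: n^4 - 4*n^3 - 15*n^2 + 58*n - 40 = (n - 5)*(n^3 + n^2 - 10*n + 8) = (n - 5)*(n - 1)*(n^2 + 2*n - 8) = (n - 5)*(n - 2)*(n - 1)*(n + 4)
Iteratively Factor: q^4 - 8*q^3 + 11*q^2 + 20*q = (q - 5)*(q^3 - 3*q^2 - 4*q) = q*(q - 5)*(q^2 - 3*q - 4) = q*(q - 5)*(q - 4)*(q + 1)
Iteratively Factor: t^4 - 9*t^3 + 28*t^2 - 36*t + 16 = (t - 4)*(t^3 - 5*t^2 + 8*t - 4) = (t - 4)*(t - 2)*(t^2 - 3*t + 2) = (t - 4)*(t - 2)*(t - 1)*(t - 2)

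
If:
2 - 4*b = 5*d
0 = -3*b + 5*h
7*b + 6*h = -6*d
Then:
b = -12/29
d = 106/145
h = -36/145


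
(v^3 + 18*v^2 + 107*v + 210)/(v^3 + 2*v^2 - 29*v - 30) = (v^2 + 12*v + 35)/(v^2 - 4*v - 5)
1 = 1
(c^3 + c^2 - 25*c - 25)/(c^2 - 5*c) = c + 6 + 5/c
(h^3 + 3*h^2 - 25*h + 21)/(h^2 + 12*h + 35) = (h^2 - 4*h + 3)/(h + 5)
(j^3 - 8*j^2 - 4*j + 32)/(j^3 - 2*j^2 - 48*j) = (j^2 - 4)/(j*(j + 6))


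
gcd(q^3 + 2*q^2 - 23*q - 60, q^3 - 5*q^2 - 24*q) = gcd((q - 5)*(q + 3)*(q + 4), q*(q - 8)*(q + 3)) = q + 3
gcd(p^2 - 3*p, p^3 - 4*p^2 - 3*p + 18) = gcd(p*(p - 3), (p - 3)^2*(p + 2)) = p - 3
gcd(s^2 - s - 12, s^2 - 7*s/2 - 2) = s - 4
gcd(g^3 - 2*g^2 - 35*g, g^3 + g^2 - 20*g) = g^2 + 5*g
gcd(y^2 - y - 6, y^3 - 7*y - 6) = y^2 - y - 6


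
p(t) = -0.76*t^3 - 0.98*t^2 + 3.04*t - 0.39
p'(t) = -2.28*t^2 - 1.96*t + 3.04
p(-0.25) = -1.20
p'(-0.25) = 3.39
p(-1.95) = -4.41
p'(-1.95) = -1.81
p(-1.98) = -4.35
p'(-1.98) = -2.02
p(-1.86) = -4.54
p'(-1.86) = -1.20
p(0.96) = 0.95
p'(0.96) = -0.94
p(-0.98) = -3.60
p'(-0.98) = 2.77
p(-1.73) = -4.65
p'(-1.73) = -0.39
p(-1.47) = -4.56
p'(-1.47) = 0.99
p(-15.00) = 2298.51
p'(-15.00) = -480.56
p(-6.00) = 110.25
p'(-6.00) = -67.28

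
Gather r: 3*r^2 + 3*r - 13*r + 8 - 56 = 3*r^2 - 10*r - 48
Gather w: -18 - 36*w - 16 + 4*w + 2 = -32*w - 32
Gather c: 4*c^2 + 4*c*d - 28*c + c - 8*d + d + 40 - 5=4*c^2 + c*(4*d - 27) - 7*d + 35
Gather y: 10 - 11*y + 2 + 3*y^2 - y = 3*y^2 - 12*y + 12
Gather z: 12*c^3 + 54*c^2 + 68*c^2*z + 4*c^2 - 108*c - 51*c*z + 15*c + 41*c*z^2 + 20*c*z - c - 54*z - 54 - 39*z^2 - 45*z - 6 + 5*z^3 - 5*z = 12*c^3 + 58*c^2 - 94*c + 5*z^3 + z^2*(41*c - 39) + z*(68*c^2 - 31*c - 104) - 60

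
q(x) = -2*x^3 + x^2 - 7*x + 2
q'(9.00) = -475.00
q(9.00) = -1438.00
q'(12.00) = -847.00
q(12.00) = -3394.00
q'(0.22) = -6.85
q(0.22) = 0.49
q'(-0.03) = -7.07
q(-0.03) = 2.21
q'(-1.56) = -24.72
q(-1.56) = 22.95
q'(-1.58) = -25.14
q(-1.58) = 23.45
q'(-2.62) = -53.43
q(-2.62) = 63.17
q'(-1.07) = -16.01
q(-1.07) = 13.08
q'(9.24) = -500.79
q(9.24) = -1555.08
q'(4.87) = -139.56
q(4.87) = -239.38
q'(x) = -6*x^2 + 2*x - 7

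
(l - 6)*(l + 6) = l^2 - 36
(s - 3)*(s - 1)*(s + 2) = s^3 - 2*s^2 - 5*s + 6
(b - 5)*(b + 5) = b^2 - 25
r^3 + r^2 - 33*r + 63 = (r - 3)^2*(r + 7)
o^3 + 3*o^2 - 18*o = o*(o - 3)*(o + 6)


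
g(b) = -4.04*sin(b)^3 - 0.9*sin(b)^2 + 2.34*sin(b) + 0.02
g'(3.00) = -1.83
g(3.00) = 0.32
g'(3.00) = -1.83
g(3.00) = 0.32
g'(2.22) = 4.10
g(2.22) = -0.73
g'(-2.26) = 2.22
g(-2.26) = -0.46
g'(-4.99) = -2.91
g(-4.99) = -2.16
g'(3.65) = -0.30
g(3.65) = -0.87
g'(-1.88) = 2.11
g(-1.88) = 0.47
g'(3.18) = -2.39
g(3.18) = -0.07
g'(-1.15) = -2.50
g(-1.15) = 0.21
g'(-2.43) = 1.25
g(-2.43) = -0.77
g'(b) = -12.12*sin(b)^2*cos(b) - 1.8*sin(b)*cos(b) + 2.34*cos(b) = (-12.12*sin(b)^2 - 1.8*sin(b) + 2.34)*cos(b)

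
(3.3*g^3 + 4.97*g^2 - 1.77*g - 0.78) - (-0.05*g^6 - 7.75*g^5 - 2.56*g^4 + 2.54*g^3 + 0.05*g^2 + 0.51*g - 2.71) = 0.05*g^6 + 7.75*g^5 + 2.56*g^4 + 0.76*g^3 + 4.92*g^2 - 2.28*g + 1.93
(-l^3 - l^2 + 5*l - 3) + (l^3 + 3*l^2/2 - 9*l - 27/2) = l^2/2 - 4*l - 33/2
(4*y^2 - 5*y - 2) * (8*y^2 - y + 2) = 32*y^4 - 44*y^3 - 3*y^2 - 8*y - 4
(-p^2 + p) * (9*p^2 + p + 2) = -9*p^4 + 8*p^3 - p^2 + 2*p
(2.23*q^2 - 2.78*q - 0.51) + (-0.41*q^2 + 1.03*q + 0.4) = 1.82*q^2 - 1.75*q - 0.11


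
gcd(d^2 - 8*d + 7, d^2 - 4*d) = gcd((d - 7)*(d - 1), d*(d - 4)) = 1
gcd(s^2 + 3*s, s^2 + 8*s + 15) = s + 3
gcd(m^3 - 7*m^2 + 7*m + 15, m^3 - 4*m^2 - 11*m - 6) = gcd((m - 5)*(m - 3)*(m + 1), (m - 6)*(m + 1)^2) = m + 1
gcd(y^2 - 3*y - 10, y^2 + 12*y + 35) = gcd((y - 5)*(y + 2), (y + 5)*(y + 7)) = 1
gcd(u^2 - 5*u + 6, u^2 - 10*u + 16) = u - 2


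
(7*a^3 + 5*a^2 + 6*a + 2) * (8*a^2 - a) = 56*a^5 + 33*a^4 + 43*a^3 + 10*a^2 - 2*a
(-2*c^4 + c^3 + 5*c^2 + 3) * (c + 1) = -2*c^5 - c^4 + 6*c^3 + 5*c^2 + 3*c + 3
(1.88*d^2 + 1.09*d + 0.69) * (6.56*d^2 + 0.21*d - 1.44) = 12.3328*d^4 + 7.5452*d^3 + 2.0481*d^2 - 1.4247*d - 0.9936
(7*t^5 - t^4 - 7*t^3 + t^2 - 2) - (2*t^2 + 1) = 7*t^5 - t^4 - 7*t^3 - t^2 - 3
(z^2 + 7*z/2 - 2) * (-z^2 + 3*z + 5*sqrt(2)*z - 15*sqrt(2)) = -z^4 - z^3/2 + 5*sqrt(2)*z^3 + 5*sqrt(2)*z^2/2 + 25*z^2/2 - 125*sqrt(2)*z/2 - 6*z + 30*sqrt(2)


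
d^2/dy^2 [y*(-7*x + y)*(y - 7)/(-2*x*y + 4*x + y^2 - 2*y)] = 2*(4*y*(7*x - y)*(y - 7)*(x - y + 1)^2 + (7*x - 3*y + 7)*(2*x*y - 4*x - y^2 + 2*y)^2 + (2*x*y - 4*x - y^2 + 2*y)*(y*(7*x - y)*(y - 7) - 2*y*(7*x - y)*(x - y + 1) + 2*y*(y - 7)*(x - y + 1) - 2*(7*x - y)*(y - 7)*(x - y + 1)))/(2*x*y - 4*x - y^2 + 2*y)^3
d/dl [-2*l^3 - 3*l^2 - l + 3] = -6*l^2 - 6*l - 1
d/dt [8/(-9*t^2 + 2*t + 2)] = 16*(9*t - 1)/(-9*t^2 + 2*t + 2)^2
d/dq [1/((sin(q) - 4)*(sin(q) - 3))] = (7 - 2*sin(q))*cos(q)/((sin(q) - 4)^2*(sin(q) - 3)^2)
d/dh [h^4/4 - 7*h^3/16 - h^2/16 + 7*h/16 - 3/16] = h^3 - 21*h^2/16 - h/8 + 7/16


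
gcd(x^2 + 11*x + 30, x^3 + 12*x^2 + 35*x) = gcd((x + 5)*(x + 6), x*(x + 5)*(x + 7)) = x + 5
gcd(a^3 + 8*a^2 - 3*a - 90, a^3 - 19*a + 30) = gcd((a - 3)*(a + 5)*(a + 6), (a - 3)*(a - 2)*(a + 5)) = a^2 + 2*a - 15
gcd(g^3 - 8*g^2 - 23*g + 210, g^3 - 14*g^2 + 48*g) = g - 6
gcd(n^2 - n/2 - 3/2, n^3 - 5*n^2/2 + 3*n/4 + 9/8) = n - 3/2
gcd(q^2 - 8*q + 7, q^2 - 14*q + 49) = q - 7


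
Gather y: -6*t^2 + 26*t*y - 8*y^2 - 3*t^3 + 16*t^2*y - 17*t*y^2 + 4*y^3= -3*t^3 - 6*t^2 + 4*y^3 + y^2*(-17*t - 8) + y*(16*t^2 + 26*t)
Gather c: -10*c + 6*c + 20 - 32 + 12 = -4*c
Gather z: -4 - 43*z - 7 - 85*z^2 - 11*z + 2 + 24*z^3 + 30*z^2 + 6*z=24*z^3 - 55*z^2 - 48*z - 9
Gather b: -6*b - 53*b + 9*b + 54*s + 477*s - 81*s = -50*b + 450*s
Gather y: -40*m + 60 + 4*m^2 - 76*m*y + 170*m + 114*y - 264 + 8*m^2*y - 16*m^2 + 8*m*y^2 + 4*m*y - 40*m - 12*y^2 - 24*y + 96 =-12*m^2 + 90*m + y^2*(8*m - 12) + y*(8*m^2 - 72*m + 90) - 108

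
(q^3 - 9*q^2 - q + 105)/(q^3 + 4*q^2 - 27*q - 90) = (q - 7)/(q + 6)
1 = 1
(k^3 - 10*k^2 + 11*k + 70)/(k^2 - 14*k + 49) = (k^2 - 3*k - 10)/(k - 7)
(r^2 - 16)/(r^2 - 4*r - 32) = (r - 4)/(r - 8)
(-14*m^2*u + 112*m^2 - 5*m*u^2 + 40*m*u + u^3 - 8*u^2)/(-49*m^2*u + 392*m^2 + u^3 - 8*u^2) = (2*m + u)/(7*m + u)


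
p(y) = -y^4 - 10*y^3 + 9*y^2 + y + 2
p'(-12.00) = 2377.00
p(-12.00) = -2170.00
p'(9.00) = -5183.00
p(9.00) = -13111.00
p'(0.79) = -5.48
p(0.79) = 3.09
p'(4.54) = -909.93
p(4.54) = -1168.56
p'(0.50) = 2.00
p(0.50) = 3.44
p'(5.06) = -1194.24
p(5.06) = -1713.59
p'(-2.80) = -196.79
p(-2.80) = 227.81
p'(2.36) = -176.19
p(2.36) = -107.98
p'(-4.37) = -316.75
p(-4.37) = 639.35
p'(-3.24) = -236.20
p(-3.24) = 323.16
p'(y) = -4*y^3 - 30*y^2 + 18*y + 1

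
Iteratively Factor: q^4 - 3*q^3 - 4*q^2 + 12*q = (q - 2)*(q^3 - q^2 - 6*q) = (q - 2)*(q + 2)*(q^2 - 3*q) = q*(q - 2)*(q + 2)*(q - 3)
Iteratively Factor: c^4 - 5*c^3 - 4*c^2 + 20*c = (c - 5)*(c^3 - 4*c) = (c - 5)*(c + 2)*(c^2 - 2*c) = c*(c - 5)*(c + 2)*(c - 2)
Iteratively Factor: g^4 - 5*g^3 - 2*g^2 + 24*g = (g - 4)*(g^3 - g^2 - 6*g) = g*(g - 4)*(g^2 - g - 6) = g*(g - 4)*(g - 3)*(g + 2)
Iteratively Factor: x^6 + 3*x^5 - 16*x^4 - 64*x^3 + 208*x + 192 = (x + 2)*(x^5 + x^4 - 18*x^3 - 28*x^2 + 56*x + 96) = (x - 2)*(x + 2)*(x^4 + 3*x^3 - 12*x^2 - 52*x - 48) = (x - 2)*(x + 2)^2*(x^3 + x^2 - 14*x - 24) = (x - 4)*(x - 2)*(x + 2)^2*(x^2 + 5*x + 6) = (x - 4)*(x - 2)*(x + 2)^2*(x + 3)*(x + 2)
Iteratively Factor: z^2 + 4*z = (z)*(z + 4)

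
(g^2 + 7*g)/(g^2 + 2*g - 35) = g/(g - 5)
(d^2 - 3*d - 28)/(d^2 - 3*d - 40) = (-d^2 + 3*d + 28)/(-d^2 + 3*d + 40)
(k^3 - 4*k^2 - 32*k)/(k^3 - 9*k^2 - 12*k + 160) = k/(k - 5)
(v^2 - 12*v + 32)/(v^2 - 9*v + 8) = (v - 4)/(v - 1)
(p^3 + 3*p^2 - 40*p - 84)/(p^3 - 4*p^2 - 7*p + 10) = (p^2 + p - 42)/(p^2 - 6*p + 5)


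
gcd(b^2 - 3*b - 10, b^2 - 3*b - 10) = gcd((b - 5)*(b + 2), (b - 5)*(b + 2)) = b^2 - 3*b - 10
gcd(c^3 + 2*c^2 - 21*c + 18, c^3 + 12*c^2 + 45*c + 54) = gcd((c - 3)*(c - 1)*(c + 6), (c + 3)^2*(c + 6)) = c + 6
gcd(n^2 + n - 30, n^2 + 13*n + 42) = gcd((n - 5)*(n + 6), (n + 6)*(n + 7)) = n + 6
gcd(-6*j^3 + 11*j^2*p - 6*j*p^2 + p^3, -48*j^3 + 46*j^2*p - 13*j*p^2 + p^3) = 6*j^2 - 5*j*p + p^2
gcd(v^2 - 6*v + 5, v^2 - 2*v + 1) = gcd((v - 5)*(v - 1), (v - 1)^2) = v - 1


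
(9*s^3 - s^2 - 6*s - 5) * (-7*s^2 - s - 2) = -63*s^5 - 2*s^4 + 25*s^3 + 43*s^2 + 17*s + 10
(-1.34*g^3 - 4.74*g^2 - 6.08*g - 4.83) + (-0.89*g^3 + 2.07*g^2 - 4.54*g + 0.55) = -2.23*g^3 - 2.67*g^2 - 10.62*g - 4.28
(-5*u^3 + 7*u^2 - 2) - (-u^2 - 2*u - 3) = -5*u^3 + 8*u^2 + 2*u + 1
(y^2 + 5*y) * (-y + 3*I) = -y^3 - 5*y^2 + 3*I*y^2 + 15*I*y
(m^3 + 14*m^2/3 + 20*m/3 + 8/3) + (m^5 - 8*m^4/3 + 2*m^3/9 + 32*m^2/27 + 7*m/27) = m^5 - 8*m^4/3 + 11*m^3/9 + 158*m^2/27 + 187*m/27 + 8/3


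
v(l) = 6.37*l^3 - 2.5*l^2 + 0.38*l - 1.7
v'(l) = 19.11*l^2 - 5.0*l + 0.38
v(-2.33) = -96.73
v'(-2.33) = 115.78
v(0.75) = -0.13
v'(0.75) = 7.38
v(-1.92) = -56.73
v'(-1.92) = 80.43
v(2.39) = 71.89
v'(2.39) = 97.59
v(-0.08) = -1.75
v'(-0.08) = 0.90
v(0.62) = -0.91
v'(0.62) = 4.63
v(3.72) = 293.04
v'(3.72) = 246.23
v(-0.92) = -9.13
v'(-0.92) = 21.15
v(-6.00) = -1469.90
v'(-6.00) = 718.34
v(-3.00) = -197.33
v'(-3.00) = 187.37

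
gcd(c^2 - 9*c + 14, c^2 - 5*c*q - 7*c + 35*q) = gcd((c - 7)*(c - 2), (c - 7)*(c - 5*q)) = c - 7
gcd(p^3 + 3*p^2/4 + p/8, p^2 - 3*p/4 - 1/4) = p + 1/4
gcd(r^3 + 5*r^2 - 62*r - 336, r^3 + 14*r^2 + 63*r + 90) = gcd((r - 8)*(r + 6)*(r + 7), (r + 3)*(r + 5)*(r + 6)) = r + 6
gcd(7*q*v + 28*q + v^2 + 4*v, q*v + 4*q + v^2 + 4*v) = v + 4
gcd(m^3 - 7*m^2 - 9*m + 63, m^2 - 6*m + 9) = m - 3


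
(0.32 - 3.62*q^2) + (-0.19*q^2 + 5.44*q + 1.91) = -3.81*q^2 + 5.44*q + 2.23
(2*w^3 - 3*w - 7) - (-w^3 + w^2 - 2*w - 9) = 3*w^3 - w^2 - w + 2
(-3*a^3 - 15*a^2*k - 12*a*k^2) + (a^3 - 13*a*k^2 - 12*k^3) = -2*a^3 - 15*a^2*k - 25*a*k^2 - 12*k^3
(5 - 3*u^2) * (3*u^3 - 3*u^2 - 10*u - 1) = -9*u^5 + 9*u^4 + 45*u^3 - 12*u^2 - 50*u - 5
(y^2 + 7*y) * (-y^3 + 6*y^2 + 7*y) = -y^5 - y^4 + 49*y^3 + 49*y^2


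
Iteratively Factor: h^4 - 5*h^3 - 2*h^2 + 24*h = (h - 4)*(h^3 - h^2 - 6*h) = h*(h - 4)*(h^2 - h - 6) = h*(h - 4)*(h - 3)*(h + 2)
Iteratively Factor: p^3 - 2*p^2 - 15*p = (p)*(p^2 - 2*p - 15) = p*(p - 5)*(p + 3)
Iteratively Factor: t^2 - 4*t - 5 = (t + 1)*(t - 5)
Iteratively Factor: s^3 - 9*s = (s - 3)*(s^2 + 3*s) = (s - 3)*(s + 3)*(s)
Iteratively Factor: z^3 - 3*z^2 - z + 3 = (z + 1)*(z^2 - 4*z + 3) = (z - 3)*(z + 1)*(z - 1)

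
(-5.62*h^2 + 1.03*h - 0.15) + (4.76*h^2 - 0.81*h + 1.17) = -0.86*h^2 + 0.22*h + 1.02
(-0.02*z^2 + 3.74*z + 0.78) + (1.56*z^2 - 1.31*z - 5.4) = 1.54*z^2 + 2.43*z - 4.62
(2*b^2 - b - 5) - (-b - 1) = 2*b^2 - 4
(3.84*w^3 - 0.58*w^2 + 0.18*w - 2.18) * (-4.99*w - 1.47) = -19.1616*w^4 - 2.7506*w^3 - 0.0456000000000001*w^2 + 10.6136*w + 3.2046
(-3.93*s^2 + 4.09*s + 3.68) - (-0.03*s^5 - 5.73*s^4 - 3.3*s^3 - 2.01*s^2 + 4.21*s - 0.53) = 0.03*s^5 + 5.73*s^4 + 3.3*s^3 - 1.92*s^2 - 0.12*s + 4.21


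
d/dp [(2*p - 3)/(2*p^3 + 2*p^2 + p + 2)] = (4*p^3 + 4*p^2 + 2*p - (2*p - 3)*(6*p^2 + 4*p + 1) + 4)/(2*p^3 + 2*p^2 + p + 2)^2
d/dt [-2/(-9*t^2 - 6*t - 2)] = 12*(-3*t - 1)/(9*t^2 + 6*t + 2)^2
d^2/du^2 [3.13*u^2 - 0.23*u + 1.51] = 6.26000000000000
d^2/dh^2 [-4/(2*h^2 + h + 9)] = 8*(4*h^2 + 2*h - (4*h + 1)^2 + 18)/(2*h^2 + h + 9)^3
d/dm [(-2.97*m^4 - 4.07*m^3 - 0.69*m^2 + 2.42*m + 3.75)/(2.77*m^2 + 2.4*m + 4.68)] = (-16.4538*m^5 - 32.6579*m^4 - 75.1344*m^3 - 65.5022*m^2 - 27.2334*m + 2.3256)/(7.6729*m^4 + 13.296*m^3 + 31.6872*m^2 + 22.464*m + 21.9024)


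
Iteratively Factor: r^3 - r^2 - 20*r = (r - 5)*(r^2 + 4*r) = (r - 5)*(r + 4)*(r)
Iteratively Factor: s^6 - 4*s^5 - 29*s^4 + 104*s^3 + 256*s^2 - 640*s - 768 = (s + 1)*(s^5 - 5*s^4 - 24*s^3 + 128*s^2 + 128*s - 768) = (s + 1)*(s + 4)*(s^4 - 9*s^3 + 12*s^2 + 80*s - 192) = (s - 4)*(s + 1)*(s + 4)*(s^3 - 5*s^2 - 8*s + 48) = (s - 4)^2*(s + 1)*(s + 4)*(s^2 - s - 12) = (s - 4)^3*(s + 1)*(s + 4)*(s + 3)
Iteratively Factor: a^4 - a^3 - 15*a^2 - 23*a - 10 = (a - 5)*(a^3 + 4*a^2 + 5*a + 2) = (a - 5)*(a + 2)*(a^2 + 2*a + 1) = (a - 5)*(a + 1)*(a + 2)*(a + 1)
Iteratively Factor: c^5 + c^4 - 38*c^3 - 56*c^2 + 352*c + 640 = (c + 4)*(c^4 - 3*c^3 - 26*c^2 + 48*c + 160) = (c + 4)^2*(c^3 - 7*c^2 + 2*c + 40) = (c - 4)*(c + 4)^2*(c^2 - 3*c - 10) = (c - 4)*(c + 2)*(c + 4)^2*(c - 5)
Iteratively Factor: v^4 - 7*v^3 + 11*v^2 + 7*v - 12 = (v - 3)*(v^3 - 4*v^2 - v + 4) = (v - 3)*(v - 1)*(v^2 - 3*v - 4) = (v - 3)*(v - 1)*(v + 1)*(v - 4)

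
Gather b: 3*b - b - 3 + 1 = 2*b - 2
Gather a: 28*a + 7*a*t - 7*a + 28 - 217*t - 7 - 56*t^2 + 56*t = a*(7*t + 21) - 56*t^2 - 161*t + 21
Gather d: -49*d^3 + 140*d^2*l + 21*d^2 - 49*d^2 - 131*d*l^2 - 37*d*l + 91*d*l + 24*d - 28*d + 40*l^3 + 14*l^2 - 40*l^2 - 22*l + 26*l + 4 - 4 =-49*d^3 + d^2*(140*l - 28) + d*(-131*l^2 + 54*l - 4) + 40*l^3 - 26*l^2 + 4*l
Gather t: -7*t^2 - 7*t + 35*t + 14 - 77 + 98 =-7*t^2 + 28*t + 35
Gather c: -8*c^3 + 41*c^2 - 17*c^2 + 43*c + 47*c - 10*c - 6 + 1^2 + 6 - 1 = -8*c^3 + 24*c^2 + 80*c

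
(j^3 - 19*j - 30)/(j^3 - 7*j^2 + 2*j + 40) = (j + 3)/(j - 4)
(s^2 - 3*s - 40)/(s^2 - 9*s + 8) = (s + 5)/(s - 1)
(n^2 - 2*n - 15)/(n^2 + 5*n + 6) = (n - 5)/(n + 2)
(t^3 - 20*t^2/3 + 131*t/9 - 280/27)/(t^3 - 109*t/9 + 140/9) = (t - 8/3)/(t + 4)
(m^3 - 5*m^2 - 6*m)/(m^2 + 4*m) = (m^2 - 5*m - 6)/(m + 4)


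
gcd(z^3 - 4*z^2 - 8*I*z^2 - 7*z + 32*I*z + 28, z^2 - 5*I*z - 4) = z - I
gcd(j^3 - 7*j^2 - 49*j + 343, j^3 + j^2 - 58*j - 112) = j + 7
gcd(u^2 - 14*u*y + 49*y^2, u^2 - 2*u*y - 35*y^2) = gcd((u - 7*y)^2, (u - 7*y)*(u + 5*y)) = -u + 7*y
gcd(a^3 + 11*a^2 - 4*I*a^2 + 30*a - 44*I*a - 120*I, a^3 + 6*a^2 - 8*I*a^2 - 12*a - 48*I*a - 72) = a + 6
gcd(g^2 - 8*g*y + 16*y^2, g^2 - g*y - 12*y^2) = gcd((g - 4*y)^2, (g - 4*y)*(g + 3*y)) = -g + 4*y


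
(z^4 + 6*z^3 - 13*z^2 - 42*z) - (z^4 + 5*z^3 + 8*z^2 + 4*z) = z^3 - 21*z^2 - 46*z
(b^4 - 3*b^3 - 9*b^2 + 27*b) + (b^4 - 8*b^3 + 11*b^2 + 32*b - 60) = 2*b^4 - 11*b^3 + 2*b^2 + 59*b - 60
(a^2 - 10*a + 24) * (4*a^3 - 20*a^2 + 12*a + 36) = 4*a^5 - 60*a^4 + 308*a^3 - 564*a^2 - 72*a + 864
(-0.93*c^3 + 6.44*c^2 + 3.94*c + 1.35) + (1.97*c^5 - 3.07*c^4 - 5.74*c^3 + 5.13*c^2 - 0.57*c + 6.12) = 1.97*c^5 - 3.07*c^4 - 6.67*c^3 + 11.57*c^2 + 3.37*c + 7.47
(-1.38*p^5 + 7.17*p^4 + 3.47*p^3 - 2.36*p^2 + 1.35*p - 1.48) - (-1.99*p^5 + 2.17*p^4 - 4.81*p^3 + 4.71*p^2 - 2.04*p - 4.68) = 0.61*p^5 + 5.0*p^4 + 8.28*p^3 - 7.07*p^2 + 3.39*p + 3.2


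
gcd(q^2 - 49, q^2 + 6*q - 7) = q + 7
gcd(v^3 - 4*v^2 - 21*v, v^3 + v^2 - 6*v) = v^2 + 3*v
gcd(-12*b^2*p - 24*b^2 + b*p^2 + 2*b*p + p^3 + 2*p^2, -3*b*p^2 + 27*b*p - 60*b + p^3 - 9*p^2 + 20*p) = -3*b + p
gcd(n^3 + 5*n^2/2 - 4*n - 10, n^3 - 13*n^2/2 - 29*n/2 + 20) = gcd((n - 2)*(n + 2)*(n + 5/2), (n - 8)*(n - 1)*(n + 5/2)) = n + 5/2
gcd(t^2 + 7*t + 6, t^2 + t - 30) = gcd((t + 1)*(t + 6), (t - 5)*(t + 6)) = t + 6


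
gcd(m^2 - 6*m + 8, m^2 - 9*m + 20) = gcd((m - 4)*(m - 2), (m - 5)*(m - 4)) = m - 4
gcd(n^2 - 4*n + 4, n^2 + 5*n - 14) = n - 2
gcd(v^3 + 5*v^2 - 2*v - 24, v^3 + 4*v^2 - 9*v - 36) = v^2 + 7*v + 12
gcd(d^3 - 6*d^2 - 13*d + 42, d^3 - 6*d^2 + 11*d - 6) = d - 2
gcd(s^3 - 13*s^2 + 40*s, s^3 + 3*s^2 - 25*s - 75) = s - 5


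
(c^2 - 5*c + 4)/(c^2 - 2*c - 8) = (c - 1)/(c + 2)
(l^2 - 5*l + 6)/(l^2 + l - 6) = (l - 3)/(l + 3)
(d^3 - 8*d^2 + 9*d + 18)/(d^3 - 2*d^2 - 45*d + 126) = (d + 1)/(d + 7)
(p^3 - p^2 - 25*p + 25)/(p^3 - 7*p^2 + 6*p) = (p^2 - 25)/(p*(p - 6))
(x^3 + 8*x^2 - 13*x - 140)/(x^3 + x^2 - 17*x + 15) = (x^2 + 3*x - 28)/(x^2 - 4*x + 3)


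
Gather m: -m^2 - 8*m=-m^2 - 8*m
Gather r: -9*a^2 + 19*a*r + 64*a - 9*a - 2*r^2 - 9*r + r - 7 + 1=-9*a^2 + 55*a - 2*r^2 + r*(19*a - 8) - 6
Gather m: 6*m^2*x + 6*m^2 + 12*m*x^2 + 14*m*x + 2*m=m^2*(6*x + 6) + m*(12*x^2 + 14*x + 2)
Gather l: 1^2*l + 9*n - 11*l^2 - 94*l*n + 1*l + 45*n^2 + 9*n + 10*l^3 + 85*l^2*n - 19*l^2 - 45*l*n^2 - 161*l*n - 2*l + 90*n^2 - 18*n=10*l^3 + l^2*(85*n - 30) + l*(-45*n^2 - 255*n) + 135*n^2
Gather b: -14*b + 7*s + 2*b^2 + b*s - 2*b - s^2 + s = 2*b^2 + b*(s - 16) - s^2 + 8*s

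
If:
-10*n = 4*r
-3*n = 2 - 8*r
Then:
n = -2/23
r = 5/23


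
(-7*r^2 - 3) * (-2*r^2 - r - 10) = 14*r^4 + 7*r^3 + 76*r^2 + 3*r + 30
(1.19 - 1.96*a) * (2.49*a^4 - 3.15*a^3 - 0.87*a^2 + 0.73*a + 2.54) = -4.8804*a^5 + 9.1371*a^4 - 2.0433*a^3 - 2.4661*a^2 - 4.1097*a + 3.0226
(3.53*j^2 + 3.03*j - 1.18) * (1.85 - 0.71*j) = -2.5063*j^3 + 4.3792*j^2 + 6.4433*j - 2.183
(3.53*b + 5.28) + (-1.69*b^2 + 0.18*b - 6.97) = -1.69*b^2 + 3.71*b - 1.69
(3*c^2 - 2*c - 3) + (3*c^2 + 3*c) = 6*c^2 + c - 3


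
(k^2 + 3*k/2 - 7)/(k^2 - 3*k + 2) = (k + 7/2)/(k - 1)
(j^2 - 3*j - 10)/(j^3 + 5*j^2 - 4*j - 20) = (j - 5)/(j^2 + 3*j - 10)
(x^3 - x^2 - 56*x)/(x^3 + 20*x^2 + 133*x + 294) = x*(x - 8)/(x^2 + 13*x + 42)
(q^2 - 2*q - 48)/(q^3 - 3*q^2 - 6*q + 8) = (q^2 - 2*q - 48)/(q^3 - 3*q^2 - 6*q + 8)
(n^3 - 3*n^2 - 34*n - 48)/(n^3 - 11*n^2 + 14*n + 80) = (n + 3)/(n - 5)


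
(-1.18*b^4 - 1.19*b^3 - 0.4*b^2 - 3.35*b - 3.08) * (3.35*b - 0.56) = -3.953*b^5 - 3.3257*b^4 - 0.6736*b^3 - 10.9985*b^2 - 8.442*b + 1.7248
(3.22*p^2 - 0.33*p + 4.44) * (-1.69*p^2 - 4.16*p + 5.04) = -5.4418*p^4 - 12.8375*p^3 + 10.098*p^2 - 20.1336*p + 22.3776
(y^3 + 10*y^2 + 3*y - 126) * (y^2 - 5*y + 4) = y^5 + 5*y^4 - 43*y^3 - 101*y^2 + 642*y - 504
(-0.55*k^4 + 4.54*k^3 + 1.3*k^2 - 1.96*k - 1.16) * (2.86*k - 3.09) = -1.573*k^5 + 14.6839*k^4 - 10.3106*k^3 - 9.6226*k^2 + 2.7388*k + 3.5844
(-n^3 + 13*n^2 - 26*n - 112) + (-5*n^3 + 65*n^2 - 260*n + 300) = -6*n^3 + 78*n^2 - 286*n + 188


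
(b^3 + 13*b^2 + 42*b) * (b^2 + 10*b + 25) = b^5 + 23*b^4 + 197*b^3 + 745*b^2 + 1050*b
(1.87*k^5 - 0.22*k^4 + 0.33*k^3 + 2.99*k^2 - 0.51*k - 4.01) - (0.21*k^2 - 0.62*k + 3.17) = 1.87*k^5 - 0.22*k^4 + 0.33*k^3 + 2.78*k^2 + 0.11*k - 7.18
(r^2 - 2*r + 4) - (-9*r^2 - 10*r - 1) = 10*r^2 + 8*r + 5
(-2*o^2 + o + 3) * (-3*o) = 6*o^3 - 3*o^2 - 9*o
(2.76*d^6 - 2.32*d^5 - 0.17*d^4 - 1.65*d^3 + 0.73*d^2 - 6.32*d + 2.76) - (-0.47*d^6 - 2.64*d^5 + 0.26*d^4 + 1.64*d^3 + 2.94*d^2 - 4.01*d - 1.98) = 3.23*d^6 + 0.32*d^5 - 0.43*d^4 - 3.29*d^3 - 2.21*d^2 - 2.31*d + 4.74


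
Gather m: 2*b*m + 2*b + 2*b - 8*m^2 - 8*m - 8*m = 4*b - 8*m^2 + m*(2*b - 16)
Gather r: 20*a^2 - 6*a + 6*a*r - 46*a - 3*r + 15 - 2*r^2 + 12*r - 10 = 20*a^2 - 52*a - 2*r^2 + r*(6*a + 9) + 5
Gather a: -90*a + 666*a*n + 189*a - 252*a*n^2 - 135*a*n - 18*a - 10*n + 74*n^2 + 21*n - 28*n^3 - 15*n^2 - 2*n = a*(-252*n^2 + 531*n + 81) - 28*n^3 + 59*n^2 + 9*n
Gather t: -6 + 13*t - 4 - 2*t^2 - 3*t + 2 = -2*t^2 + 10*t - 8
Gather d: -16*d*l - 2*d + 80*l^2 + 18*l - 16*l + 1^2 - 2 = d*(-16*l - 2) + 80*l^2 + 2*l - 1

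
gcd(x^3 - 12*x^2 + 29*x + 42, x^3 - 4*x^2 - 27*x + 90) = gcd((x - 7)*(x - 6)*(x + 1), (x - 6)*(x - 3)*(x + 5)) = x - 6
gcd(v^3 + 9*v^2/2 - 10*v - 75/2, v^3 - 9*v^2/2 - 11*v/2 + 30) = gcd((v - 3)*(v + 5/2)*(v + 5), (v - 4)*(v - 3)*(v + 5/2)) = v^2 - v/2 - 15/2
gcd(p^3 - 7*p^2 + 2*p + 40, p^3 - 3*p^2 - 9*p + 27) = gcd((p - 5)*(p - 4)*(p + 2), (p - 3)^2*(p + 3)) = 1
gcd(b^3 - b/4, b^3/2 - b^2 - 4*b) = b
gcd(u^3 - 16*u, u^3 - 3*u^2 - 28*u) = u^2 + 4*u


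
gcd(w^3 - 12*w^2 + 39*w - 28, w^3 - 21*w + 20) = w^2 - 5*w + 4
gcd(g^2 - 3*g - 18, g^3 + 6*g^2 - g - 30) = g + 3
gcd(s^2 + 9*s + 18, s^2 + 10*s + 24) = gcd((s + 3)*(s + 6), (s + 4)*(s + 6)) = s + 6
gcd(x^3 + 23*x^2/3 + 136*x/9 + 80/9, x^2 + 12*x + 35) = x + 5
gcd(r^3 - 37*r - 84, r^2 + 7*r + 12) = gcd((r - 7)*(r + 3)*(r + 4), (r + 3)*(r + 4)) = r^2 + 7*r + 12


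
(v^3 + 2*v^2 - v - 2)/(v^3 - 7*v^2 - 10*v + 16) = (v + 1)/(v - 8)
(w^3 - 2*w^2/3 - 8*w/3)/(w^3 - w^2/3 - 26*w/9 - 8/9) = 3*w/(3*w + 1)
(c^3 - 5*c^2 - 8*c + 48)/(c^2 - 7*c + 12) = (c^2 - c - 12)/(c - 3)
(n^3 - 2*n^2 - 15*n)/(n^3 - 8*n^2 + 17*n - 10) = n*(n + 3)/(n^2 - 3*n + 2)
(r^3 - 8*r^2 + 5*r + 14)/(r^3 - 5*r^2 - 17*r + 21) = (r^2 - r - 2)/(r^2 + 2*r - 3)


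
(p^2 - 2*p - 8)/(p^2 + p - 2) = (p - 4)/(p - 1)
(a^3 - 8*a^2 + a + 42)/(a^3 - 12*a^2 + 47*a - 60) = (a^2 - 5*a - 14)/(a^2 - 9*a + 20)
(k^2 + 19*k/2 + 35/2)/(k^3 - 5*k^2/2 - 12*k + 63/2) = (2*k^2 + 19*k + 35)/(2*k^3 - 5*k^2 - 24*k + 63)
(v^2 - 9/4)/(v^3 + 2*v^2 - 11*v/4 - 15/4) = (2*v + 3)/(2*v^2 + 7*v + 5)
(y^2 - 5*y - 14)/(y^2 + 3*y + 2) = (y - 7)/(y + 1)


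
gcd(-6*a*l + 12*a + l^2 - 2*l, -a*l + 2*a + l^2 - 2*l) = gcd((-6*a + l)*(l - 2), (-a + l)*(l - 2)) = l - 2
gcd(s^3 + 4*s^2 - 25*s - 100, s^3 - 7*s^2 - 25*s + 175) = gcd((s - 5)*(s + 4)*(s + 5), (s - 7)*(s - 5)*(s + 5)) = s^2 - 25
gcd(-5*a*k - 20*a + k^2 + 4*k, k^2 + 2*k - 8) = k + 4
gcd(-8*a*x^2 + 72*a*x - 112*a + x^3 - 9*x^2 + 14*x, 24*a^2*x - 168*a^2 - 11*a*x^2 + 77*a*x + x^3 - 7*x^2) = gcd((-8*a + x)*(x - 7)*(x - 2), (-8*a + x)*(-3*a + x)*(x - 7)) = -8*a*x + 56*a + x^2 - 7*x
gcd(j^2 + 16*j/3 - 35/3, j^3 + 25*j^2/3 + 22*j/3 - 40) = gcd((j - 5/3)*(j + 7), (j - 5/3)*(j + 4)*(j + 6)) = j - 5/3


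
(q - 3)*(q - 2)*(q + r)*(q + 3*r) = q^4 + 4*q^3*r - 5*q^3 + 3*q^2*r^2 - 20*q^2*r + 6*q^2 - 15*q*r^2 + 24*q*r + 18*r^2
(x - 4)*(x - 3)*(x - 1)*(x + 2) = x^4 - 6*x^3 + 3*x^2 + 26*x - 24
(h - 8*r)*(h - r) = h^2 - 9*h*r + 8*r^2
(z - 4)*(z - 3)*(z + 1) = z^3 - 6*z^2 + 5*z + 12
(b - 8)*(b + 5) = b^2 - 3*b - 40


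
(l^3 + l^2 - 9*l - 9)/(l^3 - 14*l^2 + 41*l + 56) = (l^2 - 9)/(l^2 - 15*l + 56)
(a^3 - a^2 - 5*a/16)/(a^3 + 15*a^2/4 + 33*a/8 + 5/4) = a*(16*a^2 - 16*a - 5)/(2*(8*a^3 + 30*a^2 + 33*a + 10))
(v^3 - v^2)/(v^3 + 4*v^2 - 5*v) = v/(v + 5)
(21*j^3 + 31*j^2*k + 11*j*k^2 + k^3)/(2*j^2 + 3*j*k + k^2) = (21*j^2 + 10*j*k + k^2)/(2*j + k)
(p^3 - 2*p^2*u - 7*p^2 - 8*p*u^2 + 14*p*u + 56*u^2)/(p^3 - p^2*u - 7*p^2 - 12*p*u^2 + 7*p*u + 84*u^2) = (p + 2*u)/(p + 3*u)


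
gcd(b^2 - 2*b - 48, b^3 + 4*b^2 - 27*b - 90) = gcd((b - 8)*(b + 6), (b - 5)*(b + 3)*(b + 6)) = b + 6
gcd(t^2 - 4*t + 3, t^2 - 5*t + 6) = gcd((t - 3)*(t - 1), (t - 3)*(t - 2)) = t - 3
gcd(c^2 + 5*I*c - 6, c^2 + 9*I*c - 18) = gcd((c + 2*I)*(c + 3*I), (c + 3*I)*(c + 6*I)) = c + 3*I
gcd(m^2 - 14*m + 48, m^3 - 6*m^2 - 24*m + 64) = m - 8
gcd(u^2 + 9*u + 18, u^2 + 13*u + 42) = u + 6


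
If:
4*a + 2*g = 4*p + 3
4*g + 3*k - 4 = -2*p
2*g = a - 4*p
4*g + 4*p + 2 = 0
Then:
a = 7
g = -9/2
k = 14/3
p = 4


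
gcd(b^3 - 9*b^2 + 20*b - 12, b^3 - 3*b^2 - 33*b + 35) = b - 1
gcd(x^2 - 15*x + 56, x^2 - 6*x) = 1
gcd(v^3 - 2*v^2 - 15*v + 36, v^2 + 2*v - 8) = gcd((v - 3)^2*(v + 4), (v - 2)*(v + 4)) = v + 4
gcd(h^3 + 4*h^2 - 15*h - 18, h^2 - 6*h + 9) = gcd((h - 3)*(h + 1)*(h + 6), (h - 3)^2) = h - 3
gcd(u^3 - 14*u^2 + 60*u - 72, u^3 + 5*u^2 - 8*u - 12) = u - 2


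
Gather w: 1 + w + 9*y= w + 9*y + 1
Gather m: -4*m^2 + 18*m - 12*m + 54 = -4*m^2 + 6*m + 54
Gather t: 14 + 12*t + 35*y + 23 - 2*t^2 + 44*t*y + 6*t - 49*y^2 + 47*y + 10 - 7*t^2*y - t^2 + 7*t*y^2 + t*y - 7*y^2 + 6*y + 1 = t^2*(-7*y - 3) + t*(7*y^2 + 45*y + 18) - 56*y^2 + 88*y + 48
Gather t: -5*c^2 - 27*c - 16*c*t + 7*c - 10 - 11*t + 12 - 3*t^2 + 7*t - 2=-5*c^2 - 20*c - 3*t^2 + t*(-16*c - 4)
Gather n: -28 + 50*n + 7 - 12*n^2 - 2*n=-12*n^2 + 48*n - 21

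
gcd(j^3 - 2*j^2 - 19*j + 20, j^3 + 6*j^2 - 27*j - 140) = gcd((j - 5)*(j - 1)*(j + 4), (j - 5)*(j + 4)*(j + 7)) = j^2 - j - 20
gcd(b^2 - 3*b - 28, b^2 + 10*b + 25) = 1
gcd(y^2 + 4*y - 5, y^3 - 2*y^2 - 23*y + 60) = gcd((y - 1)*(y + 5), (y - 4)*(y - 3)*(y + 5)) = y + 5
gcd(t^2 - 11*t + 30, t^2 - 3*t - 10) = t - 5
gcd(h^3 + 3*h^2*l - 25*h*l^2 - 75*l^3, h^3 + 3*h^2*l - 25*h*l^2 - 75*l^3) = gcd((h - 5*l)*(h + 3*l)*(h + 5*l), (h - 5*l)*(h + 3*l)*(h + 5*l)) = h^3 + 3*h^2*l - 25*h*l^2 - 75*l^3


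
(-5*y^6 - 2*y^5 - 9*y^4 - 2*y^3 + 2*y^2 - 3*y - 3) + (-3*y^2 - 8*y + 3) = -5*y^6 - 2*y^5 - 9*y^4 - 2*y^3 - y^2 - 11*y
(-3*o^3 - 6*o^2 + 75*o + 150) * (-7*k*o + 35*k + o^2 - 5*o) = 21*k*o^4 - 63*k*o^3 - 735*k*o^2 + 1575*k*o + 5250*k - 3*o^5 + 9*o^4 + 105*o^3 - 225*o^2 - 750*o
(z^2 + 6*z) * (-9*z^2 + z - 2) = -9*z^4 - 53*z^3 + 4*z^2 - 12*z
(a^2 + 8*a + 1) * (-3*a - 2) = -3*a^3 - 26*a^2 - 19*a - 2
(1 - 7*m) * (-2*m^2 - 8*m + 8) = 14*m^3 + 54*m^2 - 64*m + 8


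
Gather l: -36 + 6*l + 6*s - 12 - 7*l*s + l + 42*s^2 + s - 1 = l*(7 - 7*s) + 42*s^2 + 7*s - 49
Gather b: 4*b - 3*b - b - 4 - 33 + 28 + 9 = 0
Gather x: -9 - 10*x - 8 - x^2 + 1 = -x^2 - 10*x - 16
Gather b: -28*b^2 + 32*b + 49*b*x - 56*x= -28*b^2 + b*(49*x + 32) - 56*x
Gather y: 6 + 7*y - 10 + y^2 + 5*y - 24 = y^2 + 12*y - 28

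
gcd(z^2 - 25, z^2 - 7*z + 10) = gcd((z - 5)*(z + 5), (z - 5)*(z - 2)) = z - 5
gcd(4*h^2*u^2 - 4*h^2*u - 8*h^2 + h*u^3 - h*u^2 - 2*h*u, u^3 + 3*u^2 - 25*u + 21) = 1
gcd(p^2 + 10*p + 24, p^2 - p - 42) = p + 6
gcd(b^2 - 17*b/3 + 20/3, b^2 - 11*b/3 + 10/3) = b - 5/3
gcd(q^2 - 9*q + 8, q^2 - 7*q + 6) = q - 1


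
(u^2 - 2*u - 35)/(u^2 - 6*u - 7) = (u + 5)/(u + 1)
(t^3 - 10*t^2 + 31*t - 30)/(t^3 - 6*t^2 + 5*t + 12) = (t^2 - 7*t + 10)/(t^2 - 3*t - 4)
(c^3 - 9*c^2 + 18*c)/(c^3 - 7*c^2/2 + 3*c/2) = 2*(c - 6)/(2*c - 1)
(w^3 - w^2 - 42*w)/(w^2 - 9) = w*(w^2 - w - 42)/(w^2 - 9)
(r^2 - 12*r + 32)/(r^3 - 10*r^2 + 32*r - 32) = (r - 8)/(r^2 - 6*r + 8)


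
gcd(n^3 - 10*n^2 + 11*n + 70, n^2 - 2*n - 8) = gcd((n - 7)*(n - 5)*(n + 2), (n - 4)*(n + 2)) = n + 2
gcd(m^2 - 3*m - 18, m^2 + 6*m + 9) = m + 3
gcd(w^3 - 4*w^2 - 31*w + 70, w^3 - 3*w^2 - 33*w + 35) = w^2 - 2*w - 35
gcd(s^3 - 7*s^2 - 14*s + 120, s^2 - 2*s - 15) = s - 5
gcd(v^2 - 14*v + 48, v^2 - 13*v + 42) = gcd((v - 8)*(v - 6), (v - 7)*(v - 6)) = v - 6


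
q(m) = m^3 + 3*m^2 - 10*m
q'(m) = 3*m^2 + 6*m - 10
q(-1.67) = 20.41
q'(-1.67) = -11.65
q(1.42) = -5.29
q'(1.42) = 4.57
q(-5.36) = -14.20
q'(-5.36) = 44.03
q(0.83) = -5.66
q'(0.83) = -2.95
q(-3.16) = 30.00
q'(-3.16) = 1.00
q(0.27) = -2.46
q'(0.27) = -8.16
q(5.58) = 211.35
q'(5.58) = 116.89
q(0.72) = -5.27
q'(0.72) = -4.12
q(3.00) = 24.00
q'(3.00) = 35.00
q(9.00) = 882.00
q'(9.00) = 287.00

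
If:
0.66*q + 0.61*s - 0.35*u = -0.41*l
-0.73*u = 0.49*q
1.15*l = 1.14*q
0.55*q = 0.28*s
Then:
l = 0.00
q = 0.00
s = 0.00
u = 0.00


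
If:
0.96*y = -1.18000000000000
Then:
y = -1.23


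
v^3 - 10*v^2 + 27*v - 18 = (v - 6)*(v - 3)*(v - 1)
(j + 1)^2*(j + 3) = j^3 + 5*j^2 + 7*j + 3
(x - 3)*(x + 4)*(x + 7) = x^3 + 8*x^2 - 5*x - 84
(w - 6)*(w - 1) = w^2 - 7*w + 6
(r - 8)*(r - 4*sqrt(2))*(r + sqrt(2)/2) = r^3 - 8*r^2 - 7*sqrt(2)*r^2/2 - 4*r + 28*sqrt(2)*r + 32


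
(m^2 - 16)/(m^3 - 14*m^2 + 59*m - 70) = (m^2 - 16)/(m^3 - 14*m^2 + 59*m - 70)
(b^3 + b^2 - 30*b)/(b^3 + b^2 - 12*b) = (b^2 + b - 30)/(b^2 + b - 12)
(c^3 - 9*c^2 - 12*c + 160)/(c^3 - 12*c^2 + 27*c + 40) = (c + 4)/(c + 1)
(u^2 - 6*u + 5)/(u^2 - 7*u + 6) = (u - 5)/(u - 6)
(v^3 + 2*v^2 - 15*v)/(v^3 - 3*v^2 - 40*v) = (v - 3)/(v - 8)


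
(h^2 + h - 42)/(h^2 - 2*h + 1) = (h^2 + h - 42)/(h^2 - 2*h + 1)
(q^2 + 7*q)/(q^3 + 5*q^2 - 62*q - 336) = q/(q^2 - 2*q - 48)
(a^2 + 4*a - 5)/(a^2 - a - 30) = (a - 1)/(a - 6)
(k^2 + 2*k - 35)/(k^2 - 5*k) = (k + 7)/k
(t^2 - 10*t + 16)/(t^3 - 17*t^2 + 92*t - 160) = (t - 2)/(t^2 - 9*t + 20)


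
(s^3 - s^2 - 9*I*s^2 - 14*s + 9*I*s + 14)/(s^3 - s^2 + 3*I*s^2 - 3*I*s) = (s^2 - 9*I*s - 14)/(s*(s + 3*I))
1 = 1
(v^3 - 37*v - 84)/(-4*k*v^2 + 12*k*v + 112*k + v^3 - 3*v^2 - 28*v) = (v + 3)/(-4*k + v)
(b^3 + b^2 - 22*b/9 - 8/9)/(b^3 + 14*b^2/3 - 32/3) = (b + 1/3)/(b + 4)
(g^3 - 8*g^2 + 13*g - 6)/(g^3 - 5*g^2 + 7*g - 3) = (g - 6)/(g - 3)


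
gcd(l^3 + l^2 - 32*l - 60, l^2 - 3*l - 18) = l - 6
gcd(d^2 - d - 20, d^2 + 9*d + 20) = d + 4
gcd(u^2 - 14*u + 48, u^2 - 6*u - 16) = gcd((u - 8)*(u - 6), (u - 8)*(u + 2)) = u - 8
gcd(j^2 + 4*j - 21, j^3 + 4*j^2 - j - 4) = 1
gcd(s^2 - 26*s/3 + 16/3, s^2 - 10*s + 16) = s - 8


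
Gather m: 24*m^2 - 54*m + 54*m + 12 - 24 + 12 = 24*m^2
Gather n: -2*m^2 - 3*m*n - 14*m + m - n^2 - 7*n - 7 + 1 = -2*m^2 - 13*m - n^2 + n*(-3*m - 7) - 6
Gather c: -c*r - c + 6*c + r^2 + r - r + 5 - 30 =c*(5 - r) + r^2 - 25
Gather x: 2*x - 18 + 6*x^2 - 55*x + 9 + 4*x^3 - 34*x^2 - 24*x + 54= 4*x^3 - 28*x^2 - 77*x + 45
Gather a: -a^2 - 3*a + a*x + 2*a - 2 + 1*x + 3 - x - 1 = -a^2 + a*(x - 1)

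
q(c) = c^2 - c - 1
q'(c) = 2*c - 1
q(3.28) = 6.48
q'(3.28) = 5.56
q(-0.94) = 0.82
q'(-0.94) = -2.88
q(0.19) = -1.15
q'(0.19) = -0.62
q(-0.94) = 0.82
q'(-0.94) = -2.88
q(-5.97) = 40.61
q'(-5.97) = -12.94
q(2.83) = 4.18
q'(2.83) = 4.66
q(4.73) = 16.64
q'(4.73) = 8.46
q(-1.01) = 1.03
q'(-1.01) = -3.02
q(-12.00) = 155.00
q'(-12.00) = -25.00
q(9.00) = 71.00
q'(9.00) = 17.00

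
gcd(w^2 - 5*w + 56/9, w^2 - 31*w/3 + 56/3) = w - 7/3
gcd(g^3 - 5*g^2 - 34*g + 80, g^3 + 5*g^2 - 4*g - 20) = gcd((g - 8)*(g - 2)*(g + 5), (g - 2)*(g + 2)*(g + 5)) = g^2 + 3*g - 10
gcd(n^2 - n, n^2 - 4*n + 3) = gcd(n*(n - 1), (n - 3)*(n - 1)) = n - 1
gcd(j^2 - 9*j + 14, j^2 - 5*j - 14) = j - 7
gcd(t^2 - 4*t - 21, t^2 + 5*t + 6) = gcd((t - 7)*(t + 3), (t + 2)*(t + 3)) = t + 3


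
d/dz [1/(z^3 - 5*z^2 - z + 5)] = (-3*z^2 + 10*z + 1)/(z^3 - 5*z^2 - z + 5)^2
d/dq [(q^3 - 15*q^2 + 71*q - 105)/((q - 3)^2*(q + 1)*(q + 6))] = (-q^4 + 24*q^3 - 72*q^2 - 316*q + 741)/(q^6 + 8*q^5 - 14*q^4 - 156*q^3 + 81*q^2 + 540*q + 324)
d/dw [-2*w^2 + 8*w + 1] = 8 - 4*w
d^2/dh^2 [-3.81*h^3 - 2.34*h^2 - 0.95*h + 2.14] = -22.86*h - 4.68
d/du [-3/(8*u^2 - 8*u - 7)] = 24*(2*u - 1)/(-8*u^2 + 8*u + 7)^2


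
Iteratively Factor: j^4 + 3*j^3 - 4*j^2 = (j)*(j^3 + 3*j^2 - 4*j) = j*(j - 1)*(j^2 + 4*j) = j*(j - 1)*(j + 4)*(j)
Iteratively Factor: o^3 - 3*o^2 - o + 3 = (o - 1)*(o^2 - 2*o - 3) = (o - 1)*(o + 1)*(o - 3)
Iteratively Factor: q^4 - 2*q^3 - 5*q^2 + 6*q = (q - 3)*(q^3 + q^2 - 2*q) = q*(q - 3)*(q^2 + q - 2) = q*(q - 3)*(q + 2)*(q - 1)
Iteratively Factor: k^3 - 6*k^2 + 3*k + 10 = (k - 5)*(k^2 - k - 2) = (k - 5)*(k - 2)*(k + 1)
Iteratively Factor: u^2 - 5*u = (u - 5)*(u)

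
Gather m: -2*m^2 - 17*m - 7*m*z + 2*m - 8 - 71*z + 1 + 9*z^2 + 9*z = -2*m^2 + m*(-7*z - 15) + 9*z^2 - 62*z - 7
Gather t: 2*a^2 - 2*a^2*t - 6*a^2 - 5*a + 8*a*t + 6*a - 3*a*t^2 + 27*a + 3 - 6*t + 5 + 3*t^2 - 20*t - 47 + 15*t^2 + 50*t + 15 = -4*a^2 + 28*a + t^2*(18 - 3*a) + t*(-2*a^2 + 8*a + 24) - 24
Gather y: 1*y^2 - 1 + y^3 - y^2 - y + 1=y^3 - y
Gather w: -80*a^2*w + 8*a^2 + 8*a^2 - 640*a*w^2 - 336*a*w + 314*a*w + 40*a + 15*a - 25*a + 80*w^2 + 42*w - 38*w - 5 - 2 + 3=16*a^2 + 30*a + w^2*(80 - 640*a) + w*(-80*a^2 - 22*a + 4) - 4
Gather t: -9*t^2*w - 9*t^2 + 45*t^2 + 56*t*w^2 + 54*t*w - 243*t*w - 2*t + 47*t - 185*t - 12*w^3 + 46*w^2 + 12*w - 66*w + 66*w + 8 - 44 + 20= t^2*(36 - 9*w) + t*(56*w^2 - 189*w - 140) - 12*w^3 + 46*w^2 + 12*w - 16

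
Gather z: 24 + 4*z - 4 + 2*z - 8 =6*z + 12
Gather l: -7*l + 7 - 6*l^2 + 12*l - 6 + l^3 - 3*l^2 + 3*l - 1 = l^3 - 9*l^2 + 8*l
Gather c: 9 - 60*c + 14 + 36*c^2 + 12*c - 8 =36*c^2 - 48*c + 15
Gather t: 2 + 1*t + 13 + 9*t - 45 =10*t - 30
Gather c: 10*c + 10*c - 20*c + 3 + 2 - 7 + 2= 0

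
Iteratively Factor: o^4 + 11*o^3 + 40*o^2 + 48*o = (o)*(o^3 + 11*o^2 + 40*o + 48) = o*(o + 4)*(o^2 + 7*o + 12) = o*(o + 3)*(o + 4)*(o + 4)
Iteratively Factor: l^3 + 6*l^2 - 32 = (l + 4)*(l^2 + 2*l - 8) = (l - 2)*(l + 4)*(l + 4)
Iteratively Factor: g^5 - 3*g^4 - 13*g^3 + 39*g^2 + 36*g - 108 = (g + 2)*(g^4 - 5*g^3 - 3*g^2 + 45*g - 54) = (g - 2)*(g + 2)*(g^3 - 3*g^2 - 9*g + 27) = (g - 2)*(g + 2)*(g + 3)*(g^2 - 6*g + 9) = (g - 3)*(g - 2)*(g + 2)*(g + 3)*(g - 3)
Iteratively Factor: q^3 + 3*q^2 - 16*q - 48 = (q + 3)*(q^2 - 16) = (q + 3)*(q + 4)*(q - 4)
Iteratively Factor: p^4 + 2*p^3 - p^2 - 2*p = (p + 2)*(p^3 - p) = (p - 1)*(p + 2)*(p^2 + p) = (p - 1)*(p + 1)*(p + 2)*(p)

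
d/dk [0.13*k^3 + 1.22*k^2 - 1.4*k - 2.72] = 0.39*k^2 + 2.44*k - 1.4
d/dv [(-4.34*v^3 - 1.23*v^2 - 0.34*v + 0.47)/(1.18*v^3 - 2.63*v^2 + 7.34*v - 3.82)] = (1.77635683940025e-15*v^5 + 12.8656*v^4 - 62.9088*v^3 + 38.1502*v^2 + 11.8694*v - 2.151)/(1.3924*v^6 - 6.2068*v^5 + 24.2393*v^4 - 47.6236*v^3 + 73.9688*v^2 - 56.0776*v + 14.5924)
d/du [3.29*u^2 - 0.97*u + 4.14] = 6.58*u - 0.97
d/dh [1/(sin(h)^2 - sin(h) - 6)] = (1 - 2*sin(h))*cos(h)/(sin(h) + cos(h)^2 + 5)^2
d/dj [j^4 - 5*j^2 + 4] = 4*j^3 - 10*j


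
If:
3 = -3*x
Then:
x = -1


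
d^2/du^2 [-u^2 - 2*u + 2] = -2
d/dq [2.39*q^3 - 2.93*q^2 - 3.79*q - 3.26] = 7.17*q^2 - 5.86*q - 3.79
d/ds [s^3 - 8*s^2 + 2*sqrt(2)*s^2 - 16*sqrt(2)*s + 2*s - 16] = 3*s^2 - 16*s + 4*sqrt(2)*s - 16*sqrt(2) + 2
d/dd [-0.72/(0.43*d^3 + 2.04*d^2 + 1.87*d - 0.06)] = (0.9288*d^2 + 2.9376*d + 1.3464)/(0.43*d^3 + 2.04*d^2 + 1.87*d - 0.06)^2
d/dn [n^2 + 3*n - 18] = 2*n + 3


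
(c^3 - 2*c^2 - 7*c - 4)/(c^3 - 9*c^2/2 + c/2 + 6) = 2*(c + 1)/(2*c - 3)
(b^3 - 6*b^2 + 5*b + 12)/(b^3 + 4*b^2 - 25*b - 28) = (b - 3)/(b + 7)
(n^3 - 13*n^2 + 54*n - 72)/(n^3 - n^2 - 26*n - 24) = (n^2 - 7*n + 12)/(n^2 + 5*n + 4)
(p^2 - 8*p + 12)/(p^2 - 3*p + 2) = (p - 6)/(p - 1)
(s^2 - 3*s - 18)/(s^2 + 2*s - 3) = (s - 6)/(s - 1)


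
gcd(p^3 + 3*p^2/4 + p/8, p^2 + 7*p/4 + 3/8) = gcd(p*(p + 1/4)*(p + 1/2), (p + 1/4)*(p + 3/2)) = p + 1/4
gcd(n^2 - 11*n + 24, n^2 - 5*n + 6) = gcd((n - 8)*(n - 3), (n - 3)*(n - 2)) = n - 3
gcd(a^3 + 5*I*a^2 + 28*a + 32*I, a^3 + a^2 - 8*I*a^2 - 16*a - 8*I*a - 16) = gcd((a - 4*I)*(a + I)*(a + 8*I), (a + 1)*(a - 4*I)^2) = a - 4*I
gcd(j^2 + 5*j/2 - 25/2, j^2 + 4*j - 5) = j + 5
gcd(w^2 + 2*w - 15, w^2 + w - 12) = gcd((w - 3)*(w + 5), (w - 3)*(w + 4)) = w - 3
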